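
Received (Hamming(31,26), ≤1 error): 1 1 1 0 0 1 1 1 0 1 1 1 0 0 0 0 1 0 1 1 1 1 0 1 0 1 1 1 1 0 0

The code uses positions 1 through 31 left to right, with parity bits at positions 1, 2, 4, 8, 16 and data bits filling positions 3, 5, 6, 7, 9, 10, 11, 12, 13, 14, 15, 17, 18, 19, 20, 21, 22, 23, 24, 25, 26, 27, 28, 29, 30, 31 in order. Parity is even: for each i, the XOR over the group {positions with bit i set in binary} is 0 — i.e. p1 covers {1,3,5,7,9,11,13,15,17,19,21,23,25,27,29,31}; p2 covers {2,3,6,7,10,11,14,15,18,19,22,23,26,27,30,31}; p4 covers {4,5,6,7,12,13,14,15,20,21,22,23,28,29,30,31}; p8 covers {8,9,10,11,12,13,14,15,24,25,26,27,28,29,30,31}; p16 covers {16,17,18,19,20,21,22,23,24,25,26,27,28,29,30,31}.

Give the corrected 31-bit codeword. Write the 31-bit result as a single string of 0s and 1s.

1110011111110000101111010111100

s1 (pos 1,3,5,7,9,11,13,15,17,19,21,23,25,27,29,31): 1⊕1⊕0⊕1⊕0⊕1⊕0⊕0⊕1⊕1⊕1⊕0⊕0⊕1⊕1⊕0 = 1
s2 (pos 2,3,6,7,10,11,14,15,18,19,22,23,26,27,30,31): 1⊕1⊕1⊕1⊕1⊕1⊕0⊕0⊕0⊕1⊕1⊕0⊕1⊕1⊕0⊕0 = 0
s4 (pos 4,5,6,7,12,13,14,15,20,21,22,23,28,29,30,31): 0⊕0⊕1⊕1⊕1⊕0⊕0⊕0⊕1⊕1⊕1⊕0⊕1⊕1⊕0⊕0 = 0
s8 (pos 8,9,10,11,12,13,14,15,24,25,26,27,28,29,30,31): 1⊕0⊕1⊕1⊕1⊕0⊕0⊕0⊕1⊕0⊕1⊕1⊕1⊕1⊕0⊕0 = 1
s16 (pos 16,17,18,19,20,21,22,23,24,25,26,27,28,29,30,31): 0⊕1⊕0⊕1⊕1⊕1⊕1⊕0⊕1⊕0⊕1⊕1⊕1⊕1⊕0⊕0 = 0
Syndrome s16…s1 = 01001 → error at position 9.
Flip position 9: 1110011101110000101111010111100 → 1110011111110000101111010111100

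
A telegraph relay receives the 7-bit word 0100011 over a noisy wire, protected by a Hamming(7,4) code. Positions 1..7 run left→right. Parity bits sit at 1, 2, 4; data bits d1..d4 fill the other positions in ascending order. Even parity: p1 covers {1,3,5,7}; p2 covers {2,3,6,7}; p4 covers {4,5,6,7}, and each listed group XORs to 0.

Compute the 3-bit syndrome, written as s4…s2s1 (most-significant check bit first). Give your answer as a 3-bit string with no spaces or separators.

s1 (pos 1,3,5,7): 0⊕0⊕0⊕1 = 1
s2 (pos 2,3,6,7): 1⊕0⊕1⊕1 = 1
s4 (pos 4,5,6,7): 0⊕0⊕1⊕1 = 0
Syndrome s4…s1 = 011 → error at position 3.

011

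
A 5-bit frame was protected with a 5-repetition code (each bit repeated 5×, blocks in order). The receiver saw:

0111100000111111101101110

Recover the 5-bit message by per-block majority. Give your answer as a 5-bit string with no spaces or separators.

Block 1 (01111): 4 ones → 1
Block 2 (00000): 0 ones → 0
Block 3 (11111): 5 ones → 1
Block 4 (11011): 4 ones → 1
Block 5 (01110): 3 ones → 1

10111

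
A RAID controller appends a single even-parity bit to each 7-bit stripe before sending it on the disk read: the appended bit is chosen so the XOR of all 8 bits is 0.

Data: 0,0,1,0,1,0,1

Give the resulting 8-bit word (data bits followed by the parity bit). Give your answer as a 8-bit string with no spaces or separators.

00101011

XOR of the 7 data bits: 0⊕0⊕1⊕0⊕1⊕0⊕1 = 1
Parity bit = 1 (so all 8 bits XOR to 0).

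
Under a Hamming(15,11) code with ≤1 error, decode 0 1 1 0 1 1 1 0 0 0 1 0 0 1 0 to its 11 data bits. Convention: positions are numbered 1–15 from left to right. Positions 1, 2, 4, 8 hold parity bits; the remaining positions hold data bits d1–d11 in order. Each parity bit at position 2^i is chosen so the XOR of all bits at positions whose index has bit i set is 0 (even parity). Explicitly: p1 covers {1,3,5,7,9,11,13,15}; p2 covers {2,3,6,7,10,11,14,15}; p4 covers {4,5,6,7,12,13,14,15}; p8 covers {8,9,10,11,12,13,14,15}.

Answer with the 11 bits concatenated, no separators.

11110010010

s1 (pos 1,3,5,7,9,11,13,15): 0⊕1⊕1⊕1⊕0⊕1⊕0⊕0 = 0
s2 (pos 2,3,6,7,10,11,14,15): 1⊕1⊕1⊕1⊕0⊕1⊕1⊕0 = 0
s4 (pos 4,5,6,7,12,13,14,15): 0⊕1⊕1⊕1⊕0⊕0⊕1⊕0 = 0
s8 (pos 8,9,10,11,12,13,14,15): 0⊕0⊕0⊕1⊕0⊕0⊕1⊕0 = 0
Syndrome s8…s1 = 0000 → no error.
Read data bits from positions 3,5,6,7,9,10,11,12,13,14,15: 11110010010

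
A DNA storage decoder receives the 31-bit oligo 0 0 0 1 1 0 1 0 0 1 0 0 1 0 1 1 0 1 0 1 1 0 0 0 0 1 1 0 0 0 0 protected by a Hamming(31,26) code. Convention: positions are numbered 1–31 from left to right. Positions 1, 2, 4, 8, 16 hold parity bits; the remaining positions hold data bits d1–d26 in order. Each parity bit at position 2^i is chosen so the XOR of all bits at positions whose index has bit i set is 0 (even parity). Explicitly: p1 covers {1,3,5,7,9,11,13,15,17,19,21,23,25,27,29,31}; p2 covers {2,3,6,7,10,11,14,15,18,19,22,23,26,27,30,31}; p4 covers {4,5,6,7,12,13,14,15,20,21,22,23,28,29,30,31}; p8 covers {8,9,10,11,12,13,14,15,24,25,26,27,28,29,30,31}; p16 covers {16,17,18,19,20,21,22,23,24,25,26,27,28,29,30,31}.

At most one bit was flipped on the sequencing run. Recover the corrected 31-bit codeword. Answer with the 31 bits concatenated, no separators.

s1 (pos 1,3,5,7,9,11,13,15,17,19,21,23,25,27,29,31): 0⊕0⊕1⊕1⊕0⊕0⊕1⊕1⊕0⊕0⊕1⊕0⊕0⊕1⊕0⊕0 = 0
s2 (pos 2,3,6,7,10,11,14,15,18,19,22,23,26,27,30,31): 0⊕0⊕0⊕1⊕1⊕0⊕0⊕1⊕1⊕0⊕0⊕0⊕1⊕1⊕0⊕0 = 0
s4 (pos 4,5,6,7,12,13,14,15,20,21,22,23,28,29,30,31): 1⊕1⊕0⊕1⊕0⊕1⊕0⊕1⊕1⊕1⊕0⊕0⊕0⊕0⊕0⊕0 = 1
s8 (pos 8,9,10,11,12,13,14,15,24,25,26,27,28,29,30,31): 0⊕0⊕1⊕0⊕0⊕1⊕0⊕1⊕0⊕0⊕1⊕1⊕0⊕0⊕0⊕0 = 1
s16 (pos 16,17,18,19,20,21,22,23,24,25,26,27,28,29,30,31): 1⊕0⊕1⊕0⊕1⊕1⊕0⊕0⊕0⊕0⊕1⊕1⊕0⊕0⊕0⊕0 = 0
Syndrome s16…s1 = 01100 → error at position 12.
Flip position 12: 0001101001001011010110000110000 → 0001101001011011010110000110000

0001101001011011010110000110000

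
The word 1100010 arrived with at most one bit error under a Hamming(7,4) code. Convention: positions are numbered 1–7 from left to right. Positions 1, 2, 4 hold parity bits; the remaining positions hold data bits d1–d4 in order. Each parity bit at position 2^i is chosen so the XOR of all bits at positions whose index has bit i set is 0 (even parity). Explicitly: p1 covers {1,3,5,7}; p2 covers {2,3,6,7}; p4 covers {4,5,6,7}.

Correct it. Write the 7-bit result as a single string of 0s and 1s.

1100110

s1 (pos 1,3,5,7): 1⊕0⊕0⊕0 = 1
s2 (pos 2,3,6,7): 1⊕0⊕1⊕0 = 0
s4 (pos 4,5,6,7): 0⊕0⊕1⊕0 = 1
Syndrome s4…s1 = 101 → error at position 5.
Flip position 5: 1100010 → 1100110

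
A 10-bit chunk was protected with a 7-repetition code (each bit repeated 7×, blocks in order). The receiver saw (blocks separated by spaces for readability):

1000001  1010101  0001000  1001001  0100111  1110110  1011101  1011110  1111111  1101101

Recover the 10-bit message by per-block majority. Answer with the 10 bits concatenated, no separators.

Block 1 (1000001): 2 ones → 0
Block 2 (1010101): 4 ones → 1
Block 3 (0001000): 1 one → 0
Block 4 (1001001): 3 ones → 0
Block 5 (0100111): 4 ones → 1
Block 6 (1110110): 5 ones → 1
Block 7 (1011101): 5 ones → 1
Block 8 (1011110): 5 ones → 1
Block 9 (1111111): 7 ones → 1
Block 10 (1101101): 5 ones → 1

0100111111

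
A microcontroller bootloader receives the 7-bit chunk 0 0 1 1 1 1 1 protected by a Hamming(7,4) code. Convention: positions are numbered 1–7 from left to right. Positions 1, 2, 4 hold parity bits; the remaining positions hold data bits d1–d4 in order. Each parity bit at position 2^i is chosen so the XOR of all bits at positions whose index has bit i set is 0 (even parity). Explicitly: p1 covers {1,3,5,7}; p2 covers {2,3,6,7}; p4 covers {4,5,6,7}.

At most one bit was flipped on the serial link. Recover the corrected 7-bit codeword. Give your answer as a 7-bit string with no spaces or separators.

s1 (pos 1,3,5,7): 0⊕1⊕1⊕1 = 1
s2 (pos 2,3,6,7): 0⊕1⊕1⊕1 = 1
s4 (pos 4,5,6,7): 1⊕1⊕1⊕1 = 0
Syndrome s4…s1 = 011 → error at position 3.
Flip position 3: 0011111 → 0001111

0001111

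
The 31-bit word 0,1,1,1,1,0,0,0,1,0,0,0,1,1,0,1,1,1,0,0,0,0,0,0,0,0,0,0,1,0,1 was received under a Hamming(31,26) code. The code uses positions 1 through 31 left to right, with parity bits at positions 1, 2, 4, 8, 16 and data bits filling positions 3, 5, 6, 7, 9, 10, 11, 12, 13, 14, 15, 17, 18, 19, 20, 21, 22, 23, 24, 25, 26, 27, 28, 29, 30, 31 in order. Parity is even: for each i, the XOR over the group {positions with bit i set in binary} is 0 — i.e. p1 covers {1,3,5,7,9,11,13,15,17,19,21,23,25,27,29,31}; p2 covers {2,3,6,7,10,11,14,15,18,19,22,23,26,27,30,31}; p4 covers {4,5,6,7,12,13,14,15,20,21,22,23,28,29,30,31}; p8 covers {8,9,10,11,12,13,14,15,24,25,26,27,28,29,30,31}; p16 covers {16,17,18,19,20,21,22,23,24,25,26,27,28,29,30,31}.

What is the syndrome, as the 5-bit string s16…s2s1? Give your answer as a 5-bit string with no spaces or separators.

11011

s1 (pos 1,3,5,7,9,11,13,15,17,19,21,23,25,27,29,31): 0⊕1⊕1⊕0⊕1⊕0⊕1⊕0⊕1⊕0⊕0⊕0⊕0⊕0⊕1⊕1 = 1
s2 (pos 2,3,6,7,10,11,14,15,18,19,22,23,26,27,30,31): 1⊕1⊕0⊕0⊕0⊕0⊕1⊕0⊕1⊕0⊕0⊕0⊕0⊕0⊕0⊕1 = 1
s4 (pos 4,5,6,7,12,13,14,15,20,21,22,23,28,29,30,31): 1⊕1⊕0⊕0⊕0⊕1⊕1⊕0⊕0⊕0⊕0⊕0⊕0⊕1⊕0⊕1 = 0
s8 (pos 8,9,10,11,12,13,14,15,24,25,26,27,28,29,30,31): 0⊕1⊕0⊕0⊕0⊕1⊕1⊕0⊕0⊕0⊕0⊕0⊕0⊕1⊕0⊕1 = 1
s16 (pos 16,17,18,19,20,21,22,23,24,25,26,27,28,29,30,31): 1⊕1⊕1⊕0⊕0⊕0⊕0⊕0⊕0⊕0⊕0⊕0⊕0⊕1⊕0⊕1 = 1
Syndrome s16…s1 = 11011 → error at position 27.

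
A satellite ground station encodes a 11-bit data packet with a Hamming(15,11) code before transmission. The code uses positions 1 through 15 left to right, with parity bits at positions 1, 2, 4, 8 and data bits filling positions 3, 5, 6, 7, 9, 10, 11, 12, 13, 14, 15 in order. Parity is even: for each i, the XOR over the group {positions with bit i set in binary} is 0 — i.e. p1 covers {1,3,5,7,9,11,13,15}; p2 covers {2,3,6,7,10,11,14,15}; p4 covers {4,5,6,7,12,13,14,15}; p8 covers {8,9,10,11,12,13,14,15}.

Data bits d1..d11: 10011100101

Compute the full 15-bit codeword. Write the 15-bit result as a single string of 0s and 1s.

Place data at non-parity positions: p1 p2 1 p4 0 0 1 p8 1 1 0 0 1 0 1
p1 (pos 1,3,5,7,9,11,13,15): XOR of data positions = 1⊕0⊕1⊕1⊕0⊕1⊕1 = 1
p2 (pos 2,3,6,7,10,11,14,15): XOR of data positions = 1⊕0⊕1⊕1⊕0⊕0⊕1 = 0
p4 (pos 4,5,6,7,12,13,14,15): XOR of data positions = 0⊕0⊕1⊕0⊕1⊕0⊕1 = 1
p8 (pos 8,9,10,11,12,13,14,15): XOR of data positions = 1⊕1⊕0⊕0⊕1⊕0⊕1 = 0
Codeword: 101100101100101

101100101100101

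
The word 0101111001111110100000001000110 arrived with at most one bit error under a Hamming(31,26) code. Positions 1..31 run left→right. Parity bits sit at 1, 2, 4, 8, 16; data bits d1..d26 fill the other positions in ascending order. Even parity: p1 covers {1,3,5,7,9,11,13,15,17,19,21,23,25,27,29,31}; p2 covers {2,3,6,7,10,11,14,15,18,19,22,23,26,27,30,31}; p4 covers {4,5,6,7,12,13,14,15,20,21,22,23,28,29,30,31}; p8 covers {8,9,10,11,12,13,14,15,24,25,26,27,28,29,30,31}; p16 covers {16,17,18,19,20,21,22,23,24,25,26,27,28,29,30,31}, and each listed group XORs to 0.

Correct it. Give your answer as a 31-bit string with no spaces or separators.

0101111101111110100000001000110

s1 (pos 1,3,5,7,9,11,13,15,17,19,21,23,25,27,29,31): 0⊕0⊕1⊕1⊕0⊕1⊕1⊕1⊕1⊕0⊕0⊕0⊕1⊕0⊕1⊕0 = 0
s2 (pos 2,3,6,7,10,11,14,15,18,19,22,23,26,27,30,31): 1⊕0⊕1⊕1⊕1⊕1⊕1⊕1⊕0⊕0⊕0⊕0⊕0⊕0⊕1⊕0 = 0
s4 (pos 4,5,6,7,12,13,14,15,20,21,22,23,28,29,30,31): 1⊕1⊕1⊕1⊕1⊕1⊕1⊕1⊕0⊕0⊕0⊕0⊕0⊕1⊕1⊕0 = 0
s8 (pos 8,9,10,11,12,13,14,15,24,25,26,27,28,29,30,31): 0⊕0⊕1⊕1⊕1⊕1⊕1⊕1⊕0⊕1⊕0⊕0⊕0⊕1⊕1⊕0 = 1
s16 (pos 16,17,18,19,20,21,22,23,24,25,26,27,28,29,30,31): 0⊕1⊕0⊕0⊕0⊕0⊕0⊕0⊕0⊕1⊕0⊕0⊕0⊕1⊕1⊕0 = 0
Syndrome s16…s1 = 01000 → error at position 8.
Flip position 8: 0101111001111110100000001000110 → 0101111101111110100000001000110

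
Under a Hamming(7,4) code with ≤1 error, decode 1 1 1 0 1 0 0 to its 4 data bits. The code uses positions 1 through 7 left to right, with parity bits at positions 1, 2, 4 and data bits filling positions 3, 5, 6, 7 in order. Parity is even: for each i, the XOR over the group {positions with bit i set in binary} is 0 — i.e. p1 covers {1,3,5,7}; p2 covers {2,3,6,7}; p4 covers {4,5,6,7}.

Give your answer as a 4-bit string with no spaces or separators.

1000

s1 (pos 1,3,5,7): 1⊕1⊕1⊕0 = 1
s2 (pos 2,3,6,7): 1⊕1⊕0⊕0 = 0
s4 (pos 4,5,6,7): 0⊕1⊕0⊕0 = 1
Syndrome s4…s1 = 101 → error at position 5.
Flip position 5: 1110100 → 1110000
Read data bits from positions 3,5,6,7: 1000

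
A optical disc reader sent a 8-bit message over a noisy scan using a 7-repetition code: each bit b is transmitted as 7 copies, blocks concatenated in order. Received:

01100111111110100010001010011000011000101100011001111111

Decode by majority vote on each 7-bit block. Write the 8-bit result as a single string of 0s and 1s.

11000001

Block 1 (0110011): 4 ones → 1
Block 2 (1111110): 6 ones → 1
Block 3 (1000100): 2 ones → 0
Block 4 (0101001): 3 ones → 0
Block 5 (1000011): 3 ones → 0
Block 6 (0001011): 3 ones → 0
Block 7 (0001100): 2 ones → 0
Block 8 (1111111): 7 ones → 1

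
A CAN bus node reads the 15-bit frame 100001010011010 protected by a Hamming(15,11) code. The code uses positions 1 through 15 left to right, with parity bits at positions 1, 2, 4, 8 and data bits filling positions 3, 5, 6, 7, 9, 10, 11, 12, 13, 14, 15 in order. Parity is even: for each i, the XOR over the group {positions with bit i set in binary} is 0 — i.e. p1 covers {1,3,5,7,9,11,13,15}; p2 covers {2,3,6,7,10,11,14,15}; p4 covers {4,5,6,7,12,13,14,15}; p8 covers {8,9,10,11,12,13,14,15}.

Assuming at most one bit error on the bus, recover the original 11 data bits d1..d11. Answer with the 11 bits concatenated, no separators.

00000011010

s1 (pos 1,3,5,7,9,11,13,15): 1⊕0⊕0⊕0⊕0⊕1⊕0⊕0 = 0
s2 (pos 2,3,6,7,10,11,14,15): 0⊕0⊕1⊕0⊕0⊕1⊕1⊕0 = 1
s4 (pos 4,5,6,7,12,13,14,15): 0⊕0⊕1⊕0⊕1⊕0⊕1⊕0 = 1
s8 (pos 8,9,10,11,12,13,14,15): 1⊕0⊕0⊕1⊕1⊕0⊕1⊕0 = 0
Syndrome s8…s1 = 0110 → error at position 6.
Flip position 6: 100001010011010 → 100000010011010
Read data bits from positions 3,5,6,7,9,10,11,12,13,14,15: 00000011010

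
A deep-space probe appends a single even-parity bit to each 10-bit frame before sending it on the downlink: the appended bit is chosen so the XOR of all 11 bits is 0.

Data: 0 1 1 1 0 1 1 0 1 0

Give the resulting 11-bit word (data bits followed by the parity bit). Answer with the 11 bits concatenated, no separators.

XOR of the 10 data bits: 0⊕1⊕1⊕1⊕0⊕1⊕1⊕0⊕1⊕0 = 0
Parity bit = 0 (so all 11 bits XOR to 0).

01110110100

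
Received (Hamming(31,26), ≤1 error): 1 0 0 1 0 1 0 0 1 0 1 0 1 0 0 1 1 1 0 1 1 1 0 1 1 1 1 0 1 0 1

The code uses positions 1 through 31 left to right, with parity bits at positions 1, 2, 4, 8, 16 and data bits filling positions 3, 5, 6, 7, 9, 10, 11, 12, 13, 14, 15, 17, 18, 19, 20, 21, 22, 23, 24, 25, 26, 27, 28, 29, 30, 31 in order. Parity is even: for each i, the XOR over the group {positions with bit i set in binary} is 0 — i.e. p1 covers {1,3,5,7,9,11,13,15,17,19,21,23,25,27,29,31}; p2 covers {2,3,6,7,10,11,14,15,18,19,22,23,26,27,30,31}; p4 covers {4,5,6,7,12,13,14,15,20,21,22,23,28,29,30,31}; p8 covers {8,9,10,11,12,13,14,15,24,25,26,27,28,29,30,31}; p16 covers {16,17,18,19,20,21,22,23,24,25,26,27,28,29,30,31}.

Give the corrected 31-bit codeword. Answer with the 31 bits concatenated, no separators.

s1 (pos 1,3,5,7,9,11,13,15,17,19,21,23,25,27,29,31): 1⊕0⊕0⊕0⊕1⊕1⊕1⊕0⊕1⊕0⊕1⊕0⊕1⊕1⊕1⊕1 = 0
s2 (pos 2,3,6,7,10,11,14,15,18,19,22,23,26,27,30,31): 0⊕0⊕1⊕0⊕0⊕1⊕0⊕0⊕1⊕0⊕1⊕0⊕1⊕1⊕0⊕1 = 1
s4 (pos 4,5,6,7,12,13,14,15,20,21,22,23,28,29,30,31): 1⊕0⊕1⊕0⊕0⊕1⊕0⊕0⊕1⊕1⊕1⊕0⊕0⊕1⊕0⊕1 = 0
s8 (pos 8,9,10,11,12,13,14,15,24,25,26,27,28,29,30,31): 0⊕1⊕0⊕1⊕0⊕1⊕0⊕0⊕1⊕1⊕1⊕1⊕0⊕1⊕0⊕1 = 1
s16 (pos 16,17,18,19,20,21,22,23,24,25,26,27,28,29,30,31): 1⊕1⊕1⊕0⊕1⊕1⊕1⊕0⊕1⊕1⊕1⊕1⊕0⊕1⊕0⊕1 = 0
Syndrome s16…s1 = 01010 → error at position 10.
Flip position 10: 1001010010101001110111011110101 → 1001010011101001110111011110101

1001010011101001110111011110101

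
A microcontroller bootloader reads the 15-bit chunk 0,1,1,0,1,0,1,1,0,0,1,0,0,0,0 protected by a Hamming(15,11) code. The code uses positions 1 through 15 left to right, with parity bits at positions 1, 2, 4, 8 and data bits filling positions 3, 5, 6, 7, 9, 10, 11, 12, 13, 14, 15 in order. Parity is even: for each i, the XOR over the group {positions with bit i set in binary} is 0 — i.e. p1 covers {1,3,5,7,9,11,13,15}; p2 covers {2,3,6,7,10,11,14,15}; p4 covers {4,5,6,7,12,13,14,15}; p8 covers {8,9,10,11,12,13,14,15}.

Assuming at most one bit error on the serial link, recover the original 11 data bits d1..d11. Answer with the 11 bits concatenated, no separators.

s1 (pos 1,3,5,7,9,11,13,15): 0⊕1⊕1⊕1⊕0⊕1⊕0⊕0 = 0
s2 (pos 2,3,6,7,10,11,14,15): 1⊕1⊕0⊕1⊕0⊕1⊕0⊕0 = 0
s4 (pos 4,5,6,7,12,13,14,15): 0⊕1⊕0⊕1⊕0⊕0⊕0⊕0 = 0
s8 (pos 8,9,10,11,12,13,14,15): 1⊕0⊕0⊕1⊕0⊕0⊕0⊕0 = 0
Syndrome s8…s1 = 0000 → no error.
Read data bits from positions 3,5,6,7,9,10,11,12,13,14,15: 11010010000

11010010000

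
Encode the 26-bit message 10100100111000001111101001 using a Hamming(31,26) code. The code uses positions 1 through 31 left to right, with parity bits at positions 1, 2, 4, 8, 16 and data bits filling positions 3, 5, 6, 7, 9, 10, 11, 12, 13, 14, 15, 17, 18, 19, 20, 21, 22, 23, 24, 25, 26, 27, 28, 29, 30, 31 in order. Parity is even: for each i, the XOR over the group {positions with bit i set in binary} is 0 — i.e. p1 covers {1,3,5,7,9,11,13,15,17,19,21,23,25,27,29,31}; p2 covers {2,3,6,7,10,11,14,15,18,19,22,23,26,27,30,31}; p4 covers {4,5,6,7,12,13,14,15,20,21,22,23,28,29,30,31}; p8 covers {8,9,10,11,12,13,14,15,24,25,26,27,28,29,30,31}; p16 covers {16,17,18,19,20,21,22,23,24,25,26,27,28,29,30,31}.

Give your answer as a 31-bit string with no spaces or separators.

Place data at non-parity positions: p1 p2 1 p4 0 1 0 p8 0 1 0 0 1 1 1 p16 0 0 0 0 0 1 1 1 1 1 0 1 0 0 1
p1 (pos 1,3,5,7,9,11,13,15,17,19,21,23,25,27,29,31): XOR of data positions = 1⊕0⊕0⊕0⊕0⊕1⊕1⊕0⊕0⊕0⊕1⊕1⊕0⊕0⊕1 = 0
p2 (pos 2,3,6,7,10,11,14,15,18,19,22,23,26,27,30,31): XOR of data positions = 1⊕1⊕0⊕1⊕0⊕1⊕1⊕0⊕0⊕1⊕1⊕1⊕0⊕0⊕1 = 1
p4 (pos 4,5,6,7,12,13,14,15,20,21,22,23,28,29,30,31): XOR of data positions = 0⊕1⊕0⊕0⊕1⊕1⊕1⊕0⊕0⊕1⊕1⊕1⊕0⊕0⊕1 = 0
p8 (pos 8,9,10,11,12,13,14,15,24,25,26,27,28,29,30,31): XOR of data positions = 0⊕1⊕0⊕0⊕1⊕1⊕1⊕1⊕1⊕1⊕0⊕1⊕0⊕0⊕1 = 1
p16 (pos 16,17,18,19,20,21,22,23,24,25,26,27,28,29,30,31): XOR of data positions = 0⊕0⊕0⊕0⊕0⊕1⊕1⊕1⊕1⊕1⊕0⊕1⊕0⊕0⊕1 = 1
Codeword: 0110010101001111000001111101001

0110010101001111000001111101001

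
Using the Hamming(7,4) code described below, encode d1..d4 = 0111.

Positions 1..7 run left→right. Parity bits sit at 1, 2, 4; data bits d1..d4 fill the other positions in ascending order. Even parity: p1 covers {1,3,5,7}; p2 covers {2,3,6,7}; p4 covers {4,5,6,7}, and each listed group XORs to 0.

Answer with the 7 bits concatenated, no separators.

Place data at non-parity positions: p1 p2 0 p4 1 1 1
p1 (pos 1,3,5,7): XOR of data positions = 0⊕1⊕1 = 0
p2 (pos 2,3,6,7): XOR of data positions = 0⊕1⊕1 = 0
p4 (pos 4,5,6,7): XOR of data positions = 1⊕1⊕1 = 1
Codeword: 0001111

0001111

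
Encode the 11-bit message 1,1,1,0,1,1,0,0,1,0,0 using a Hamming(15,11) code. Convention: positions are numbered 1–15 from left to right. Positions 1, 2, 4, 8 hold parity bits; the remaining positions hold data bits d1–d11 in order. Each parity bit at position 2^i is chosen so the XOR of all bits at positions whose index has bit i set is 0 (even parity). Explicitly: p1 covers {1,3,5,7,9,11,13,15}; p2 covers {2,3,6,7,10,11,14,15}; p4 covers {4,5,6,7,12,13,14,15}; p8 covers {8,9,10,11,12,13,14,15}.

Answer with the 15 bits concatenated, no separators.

011111011100100

Place data at non-parity positions: p1 p2 1 p4 1 1 0 p8 1 1 0 0 1 0 0
p1 (pos 1,3,5,7,9,11,13,15): XOR of data positions = 1⊕1⊕0⊕1⊕0⊕1⊕0 = 0
p2 (pos 2,3,6,7,10,11,14,15): XOR of data positions = 1⊕1⊕0⊕1⊕0⊕0⊕0 = 1
p4 (pos 4,5,6,7,12,13,14,15): XOR of data positions = 1⊕1⊕0⊕0⊕1⊕0⊕0 = 1
p8 (pos 8,9,10,11,12,13,14,15): XOR of data positions = 1⊕1⊕0⊕0⊕1⊕0⊕0 = 1
Codeword: 011111011100100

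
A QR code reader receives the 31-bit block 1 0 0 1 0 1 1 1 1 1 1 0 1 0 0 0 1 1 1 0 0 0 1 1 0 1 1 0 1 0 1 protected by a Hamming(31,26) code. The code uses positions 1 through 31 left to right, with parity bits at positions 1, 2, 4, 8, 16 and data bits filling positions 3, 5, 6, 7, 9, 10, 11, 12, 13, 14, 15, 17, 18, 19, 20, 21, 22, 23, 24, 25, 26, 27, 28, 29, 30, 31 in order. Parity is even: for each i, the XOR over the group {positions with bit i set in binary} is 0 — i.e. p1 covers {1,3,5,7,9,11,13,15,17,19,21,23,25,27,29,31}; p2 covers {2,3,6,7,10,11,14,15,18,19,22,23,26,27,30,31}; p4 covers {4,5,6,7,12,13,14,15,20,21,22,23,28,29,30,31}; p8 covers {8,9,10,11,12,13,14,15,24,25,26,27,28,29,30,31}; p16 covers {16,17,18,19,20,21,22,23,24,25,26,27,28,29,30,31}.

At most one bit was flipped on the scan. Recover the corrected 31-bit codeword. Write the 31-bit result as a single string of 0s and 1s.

1001011111101000111010110110101

s1 (pos 1,3,5,7,9,11,13,15,17,19,21,23,25,27,29,31): 1⊕0⊕0⊕1⊕1⊕1⊕1⊕0⊕1⊕1⊕0⊕1⊕0⊕1⊕1⊕1 = 1
s2 (pos 2,3,6,7,10,11,14,15,18,19,22,23,26,27,30,31): 0⊕0⊕1⊕1⊕1⊕1⊕0⊕0⊕1⊕1⊕0⊕1⊕1⊕1⊕0⊕1 = 0
s4 (pos 4,5,6,7,12,13,14,15,20,21,22,23,28,29,30,31): 1⊕0⊕1⊕1⊕0⊕1⊕0⊕0⊕0⊕0⊕0⊕1⊕0⊕1⊕0⊕1 = 1
s8 (pos 8,9,10,11,12,13,14,15,24,25,26,27,28,29,30,31): 1⊕1⊕1⊕1⊕0⊕1⊕0⊕0⊕1⊕0⊕1⊕1⊕0⊕1⊕0⊕1 = 0
s16 (pos 16,17,18,19,20,21,22,23,24,25,26,27,28,29,30,31): 0⊕1⊕1⊕1⊕0⊕0⊕0⊕1⊕1⊕0⊕1⊕1⊕0⊕1⊕0⊕1 = 1
Syndrome s16…s1 = 10101 → error at position 21.
Flip position 21: 1001011111101000111000110110101 → 1001011111101000111010110110101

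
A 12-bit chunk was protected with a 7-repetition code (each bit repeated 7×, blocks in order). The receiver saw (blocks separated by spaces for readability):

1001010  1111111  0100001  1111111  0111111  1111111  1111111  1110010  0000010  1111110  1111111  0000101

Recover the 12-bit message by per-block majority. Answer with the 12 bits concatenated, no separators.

010111110110

Block 1 (1001010): 3 ones → 0
Block 2 (1111111): 7 ones → 1
Block 3 (0100001): 2 ones → 0
Block 4 (1111111): 7 ones → 1
Block 5 (0111111): 6 ones → 1
Block 6 (1111111): 7 ones → 1
Block 7 (1111111): 7 ones → 1
Block 8 (1110010): 4 ones → 1
Block 9 (0000010): 1 one → 0
Block 10 (1111110): 6 ones → 1
Block 11 (1111111): 7 ones → 1
Block 12 (0000101): 2 ones → 0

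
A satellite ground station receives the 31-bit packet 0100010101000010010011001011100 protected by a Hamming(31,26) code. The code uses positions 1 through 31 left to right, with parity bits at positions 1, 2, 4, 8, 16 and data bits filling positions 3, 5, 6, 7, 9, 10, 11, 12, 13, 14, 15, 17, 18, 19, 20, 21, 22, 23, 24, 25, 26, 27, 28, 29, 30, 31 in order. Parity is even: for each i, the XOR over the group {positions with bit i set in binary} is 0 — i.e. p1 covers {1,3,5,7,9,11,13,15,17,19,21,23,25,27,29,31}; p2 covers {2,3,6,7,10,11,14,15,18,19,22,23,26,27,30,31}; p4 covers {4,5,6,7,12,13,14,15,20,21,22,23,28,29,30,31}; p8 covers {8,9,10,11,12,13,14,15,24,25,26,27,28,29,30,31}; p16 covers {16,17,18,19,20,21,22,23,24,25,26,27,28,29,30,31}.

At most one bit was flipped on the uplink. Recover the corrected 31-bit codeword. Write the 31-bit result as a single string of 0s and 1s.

s1 (pos 1,3,5,7,9,11,13,15,17,19,21,23,25,27,29,31): 0⊕0⊕0⊕0⊕0⊕0⊕0⊕1⊕0⊕0⊕1⊕0⊕1⊕1⊕1⊕0 = 1
s2 (pos 2,3,6,7,10,11,14,15,18,19,22,23,26,27,30,31): 1⊕0⊕1⊕0⊕1⊕0⊕0⊕1⊕1⊕0⊕1⊕0⊕0⊕1⊕0⊕0 = 1
s4 (pos 4,5,6,7,12,13,14,15,20,21,22,23,28,29,30,31): 0⊕0⊕1⊕0⊕0⊕0⊕0⊕1⊕0⊕1⊕1⊕0⊕1⊕1⊕0⊕0 = 0
s8 (pos 8,9,10,11,12,13,14,15,24,25,26,27,28,29,30,31): 1⊕0⊕1⊕0⊕0⊕0⊕0⊕1⊕0⊕1⊕0⊕1⊕1⊕1⊕0⊕0 = 1
s16 (pos 16,17,18,19,20,21,22,23,24,25,26,27,28,29,30,31): 0⊕0⊕1⊕0⊕0⊕1⊕1⊕0⊕0⊕1⊕0⊕1⊕1⊕1⊕0⊕0 = 1
Syndrome s16…s1 = 11011 → error at position 27.
Flip position 27: 0100010101000010010011001011100 → 0100010101000010010011001001100

0100010101000010010011001001100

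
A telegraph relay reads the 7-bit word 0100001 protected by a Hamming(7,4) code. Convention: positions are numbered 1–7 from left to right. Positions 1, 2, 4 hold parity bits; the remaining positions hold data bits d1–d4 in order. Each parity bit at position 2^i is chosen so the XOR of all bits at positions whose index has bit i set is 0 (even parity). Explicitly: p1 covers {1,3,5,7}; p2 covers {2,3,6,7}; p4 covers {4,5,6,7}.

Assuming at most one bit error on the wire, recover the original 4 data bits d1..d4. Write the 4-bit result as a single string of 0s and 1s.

0101

s1 (pos 1,3,5,7): 0⊕0⊕0⊕1 = 1
s2 (pos 2,3,6,7): 1⊕0⊕0⊕1 = 0
s4 (pos 4,5,6,7): 0⊕0⊕0⊕1 = 1
Syndrome s4…s1 = 101 → error at position 5.
Flip position 5: 0100001 → 0100101
Read data bits from positions 3,5,6,7: 0101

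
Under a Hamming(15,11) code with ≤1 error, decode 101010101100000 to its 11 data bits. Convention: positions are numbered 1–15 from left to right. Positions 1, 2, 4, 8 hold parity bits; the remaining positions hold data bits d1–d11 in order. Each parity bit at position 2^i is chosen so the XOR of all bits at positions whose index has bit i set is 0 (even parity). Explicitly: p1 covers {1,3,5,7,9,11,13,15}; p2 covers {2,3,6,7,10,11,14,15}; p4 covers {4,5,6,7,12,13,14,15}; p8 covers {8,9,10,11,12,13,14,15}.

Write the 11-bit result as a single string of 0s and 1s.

s1 (pos 1,3,5,7,9,11,13,15): 1⊕1⊕1⊕1⊕1⊕0⊕0⊕0 = 1
s2 (pos 2,3,6,7,10,11,14,15): 0⊕1⊕0⊕1⊕1⊕0⊕0⊕0 = 1
s4 (pos 4,5,6,7,12,13,14,15): 0⊕1⊕0⊕1⊕0⊕0⊕0⊕0 = 0
s8 (pos 8,9,10,11,12,13,14,15): 0⊕1⊕1⊕0⊕0⊕0⊕0⊕0 = 0
Syndrome s8…s1 = 0011 → error at position 3.
Flip position 3: 101010101100000 → 100010101100000
Read data bits from positions 3,5,6,7,9,10,11,12,13,14,15: 01011100000

01011100000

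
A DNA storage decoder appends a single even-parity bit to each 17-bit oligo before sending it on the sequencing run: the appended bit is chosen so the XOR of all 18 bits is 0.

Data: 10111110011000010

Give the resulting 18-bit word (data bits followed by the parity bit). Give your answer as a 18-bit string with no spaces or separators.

101111100110000101

XOR of the 17 data bits: 1⊕0⊕1⊕1⊕1⊕1⊕1⊕0⊕0⊕1⊕1⊕0⊕0⊕0⊕0⊕1⊕0 = 1
Parity bit = 1 (so all 18 bits XOR to 0).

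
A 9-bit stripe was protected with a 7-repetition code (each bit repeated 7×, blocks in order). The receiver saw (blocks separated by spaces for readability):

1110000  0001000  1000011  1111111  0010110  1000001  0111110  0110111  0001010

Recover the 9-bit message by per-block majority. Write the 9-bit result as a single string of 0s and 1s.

Block 1 (1110000): 3 ones → 0
Block 2 (0001000): 1 one → 0
Block 3 (1000011): 3 ones → 0
Block 4 (1111111): 7 ones → 1
Block 5 (0010110): 3 ones → 0
Block 6 (1000001): 2 ones → 0
Block 7 (0111110): 5 ones → 1
Block 8 (0110111): 5 ones → 1
Block 9 (0001010): 2 ones → 0

000100110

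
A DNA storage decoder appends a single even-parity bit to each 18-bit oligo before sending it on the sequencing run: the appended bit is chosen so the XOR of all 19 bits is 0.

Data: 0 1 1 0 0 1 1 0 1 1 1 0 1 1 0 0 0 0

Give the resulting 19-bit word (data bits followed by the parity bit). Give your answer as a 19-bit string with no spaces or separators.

0110011011101100001

XOR of the 18 data bits: 0⊕1⊕1⊕0⊕0⊕1⊕1⊕0⊕1⊕1⊕1⊕0⊕1⊕1⊕0⊕0⊕0⊕0 = 1
Parity bit = 1 (so all 19 bits XOR to 0).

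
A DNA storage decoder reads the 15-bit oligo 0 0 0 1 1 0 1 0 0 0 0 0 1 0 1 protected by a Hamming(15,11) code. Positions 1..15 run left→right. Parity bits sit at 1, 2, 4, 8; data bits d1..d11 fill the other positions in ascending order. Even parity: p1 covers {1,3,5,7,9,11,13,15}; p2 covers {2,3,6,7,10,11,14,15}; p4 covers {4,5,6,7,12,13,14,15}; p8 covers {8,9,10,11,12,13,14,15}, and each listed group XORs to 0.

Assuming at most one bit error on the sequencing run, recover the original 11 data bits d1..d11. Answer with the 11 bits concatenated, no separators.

01010000101

s1 (pos 1,3,5,7,9,11,13,15): 0⊕0⊕1⊕1⊕0⊕0⊕1⊕1 = 0
s2 (pos 2,3,6,7,10,11,14,15): 0⊕0⊕0⊕1⊕0⊕0⊕0⊕1 = 0
s4 (pos 4,5,6,7,12,13,14,15): 1⊕1⊕0⊕1⊕0⊕1⊕0⊕1 = 1
s8 (pos 8,9,10,11,12,13,14,15): 0⊕0⊕0⊕0⊕0⊕1⊕0⊕1 = 0
Syndrome s8…s1 = 0100 → error at position 4.
Flip position 4: 000110100000101 → 000010100000101
Read data bits from positions 3,5,6,7,9,10,11,12,13,14,15: 01010000101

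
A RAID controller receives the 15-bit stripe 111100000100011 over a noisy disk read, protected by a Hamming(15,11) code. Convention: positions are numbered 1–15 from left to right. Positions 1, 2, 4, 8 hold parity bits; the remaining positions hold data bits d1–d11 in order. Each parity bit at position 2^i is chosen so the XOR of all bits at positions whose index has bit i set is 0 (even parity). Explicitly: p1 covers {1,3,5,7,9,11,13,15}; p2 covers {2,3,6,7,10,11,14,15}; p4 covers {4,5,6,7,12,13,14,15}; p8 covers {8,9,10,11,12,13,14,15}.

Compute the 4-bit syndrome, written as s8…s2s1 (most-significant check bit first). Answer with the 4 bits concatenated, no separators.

s1 (pos 1,3,5,7,9,11,13,15): 1⊕1⊕0⊕0⊕0⊕0⊕0⊕1 = 1
s2 (pos 2,3,6,7,10,11,14,15): 1⊕1⊕0⊕0⊕1⊕0⊕1⊕1 = 1
s4 (pos 4,5,6,7,12,13,14,15): 1⊕0⊕0⊕0⊕0⊕0⊕1⊕1 = 1
s8 (pos 8,9,10,11,12,13,14,15): 0⊕0⊕1⊕0⊕0⊕0⊕1⊕1 = 1
Syndrome s8…s1 = 1111 → error at position 15.

1111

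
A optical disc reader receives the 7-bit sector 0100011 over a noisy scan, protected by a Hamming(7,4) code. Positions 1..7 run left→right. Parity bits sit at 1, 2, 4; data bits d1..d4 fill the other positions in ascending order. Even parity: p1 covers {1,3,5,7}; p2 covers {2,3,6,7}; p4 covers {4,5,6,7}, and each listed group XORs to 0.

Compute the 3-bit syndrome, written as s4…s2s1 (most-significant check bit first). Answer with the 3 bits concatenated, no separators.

011

s1 (pos 1,3,5,7): 0⊕0⊕0⊕1 = 1
s2 (pos 2,3,6,7): 1⊕0⊕1⊕1 = 1
s4 (pos 4,5,6,7): 0⊕0⊕1⊕1 = 0
Syndrome s4…s1 = 011 → error at position 3.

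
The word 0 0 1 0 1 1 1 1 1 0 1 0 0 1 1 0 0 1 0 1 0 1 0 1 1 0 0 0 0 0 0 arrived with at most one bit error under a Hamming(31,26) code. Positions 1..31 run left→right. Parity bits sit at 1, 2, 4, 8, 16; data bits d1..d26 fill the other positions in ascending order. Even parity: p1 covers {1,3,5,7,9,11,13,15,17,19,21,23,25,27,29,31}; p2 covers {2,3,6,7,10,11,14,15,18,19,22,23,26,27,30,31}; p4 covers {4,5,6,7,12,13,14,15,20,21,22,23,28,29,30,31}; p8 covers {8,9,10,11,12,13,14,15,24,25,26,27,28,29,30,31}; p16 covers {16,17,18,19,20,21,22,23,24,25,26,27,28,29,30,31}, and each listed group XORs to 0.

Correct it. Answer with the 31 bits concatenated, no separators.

0010111110100110010101011000100

s1 (pos 1,3,5,7,9,11,13,15,17,19,21,23,25,27,29,31): 0⊕1⊕1⊕1⊕1⊕1⊕0⊕1⊕0⊕0⊕0⊕0⊕1⊕0⊕0⊕0 = 1
s2 (pos 2,3,6,7,10,11,14,15,18,19,22,23,26,27,30,31): 0⊕1⊕1⊕1⊕0⊕1⊕1⊕1⊕1⊕0⊕1⊕0⊕0⊕0⊕0⊕0 = 0
s4 (pos 4,5,6,7,12,13,14,15,20,21,22,23,28,29,30,31): 0⊕1⊕1⊕1⊕0⊕0⊕1⊕1⊕1⊕0⊕1⊕0⊕0⊕0⊕0⊕0 = 1
s8 (pos 8,9,10,11,12,13,14,15,24,25,26,27,28,29,30,31): 1⊕1⊕0⊕1⊕0⊕0⊕1⊕1⊕1⊕1⊕0⊕0⊕0⊕0⊕0⊕0 = 1
s16 (pos 16,17,18,19,20,21,22,23,24,25,26,27,28,29,30,31): 0⊕0⊕1⊕0⊕1⊕0⊕1⊕0⊕1⊕1⊕0⊕0⊕0⊕0⊕0⊕0 = 1
Syndrome s16…s1 = 11101 → error at position 29.
Flip position 29: 0010111110100110010101011000000 → 0010111110100110010101011000100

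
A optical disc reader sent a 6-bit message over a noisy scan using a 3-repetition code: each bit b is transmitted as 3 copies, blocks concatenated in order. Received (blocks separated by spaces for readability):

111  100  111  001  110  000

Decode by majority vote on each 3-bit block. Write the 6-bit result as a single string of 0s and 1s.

Block 1 (111): 3 ones → 1
Block 2 (100): 1 one → 0
Block 3 (111): 3 ones → 1
Block 4 (001): 1 one → 0
Block 5 (110): 2 ones → 1
Block 6 (000): 0 ones → 0

101010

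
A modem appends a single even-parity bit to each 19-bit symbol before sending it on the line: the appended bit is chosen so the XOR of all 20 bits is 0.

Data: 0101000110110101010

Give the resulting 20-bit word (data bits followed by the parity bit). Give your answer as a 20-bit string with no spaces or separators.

01010001101101010101

XOR of the 19 data bits: 0⊕1⊕0⊕1⊕0⊕0⊕0⊕1⊕1⊕0⊕1⊕1⊕0⊕1⊕0⊕1⊕0⊕1⊕0 = 1
Parity bit = 1 (so all 20 bits XOR to 0).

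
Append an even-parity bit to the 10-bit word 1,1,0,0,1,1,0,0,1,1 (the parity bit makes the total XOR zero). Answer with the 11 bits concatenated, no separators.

11001100110

XOR of the 10 data bits: 1⊕1⊕0⊕0⊕1⊕1⊕0⊕0⊕1⊕1 = 0
Parity bit = 0 (so all 11 bits XOR to 0).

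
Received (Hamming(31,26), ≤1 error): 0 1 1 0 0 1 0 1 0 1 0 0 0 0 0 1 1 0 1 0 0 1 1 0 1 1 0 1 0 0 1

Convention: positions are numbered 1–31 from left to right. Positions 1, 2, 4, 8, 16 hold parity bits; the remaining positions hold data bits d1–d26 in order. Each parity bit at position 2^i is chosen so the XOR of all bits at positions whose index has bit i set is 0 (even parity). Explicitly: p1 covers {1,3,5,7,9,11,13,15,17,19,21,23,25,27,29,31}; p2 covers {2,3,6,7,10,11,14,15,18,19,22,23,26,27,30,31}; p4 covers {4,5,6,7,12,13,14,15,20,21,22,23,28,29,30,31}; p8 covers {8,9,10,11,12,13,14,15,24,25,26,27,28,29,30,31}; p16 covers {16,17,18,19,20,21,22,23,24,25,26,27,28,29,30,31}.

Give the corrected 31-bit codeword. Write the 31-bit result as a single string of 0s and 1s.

0110010101000001101000101101001

s1 (pos 1,3,5,7,9,11,13,15,17,19,21,23,25,27,29,31): 0⊕1⊕0⊕0⊕0⊕0⊕0⊕0⊕1⊕1⊕0⊕1⊕1⊕0⊕0⊕1 = 0
s2 (pos 2,3,6,7,10,11,14,15,18,19,22,23,26,27,30,31): 1⊕1⊕1⊕0⊕1⊕0⊕0⊕0⊕0⊕1⊕1⊕1⊕1⊕0⊕0⊕1 = 1
s4 (pos 4,5,6,7,12,13,14,15,20,21,22,23,28,29,30,31): 0⊕0⊕1⊕0⊕0⊕0⊕0⊕0⊕0⊕0⊕1⊕1⊕1⊕0⊕0⊕1 = 1
s8 (pos 8,9,10,11,12,13,14,15,24,25,26,27,28,29,30,31): 1⊕0⊕1⊕0⊕0⊕0⊕0⊕0⊕0⊕1⊕1⊕0⊕1⊕0⊕0⊕1 = 0
s16 (pos 16,17,18,19,20,21,22,23,24,25,26,27,28,29,30,31): 1⊕1⊕0⊕1⊕0⊕0⊕1⊕1⊕0⊕1⊕1⊕0⊕1⊕0⊕0⊕1 = 1
Syndrome s16…s1 = 10110 → error at position 22.
Flip position 22: 0110010101000001101001101101001 → 0110010101000001101000101101001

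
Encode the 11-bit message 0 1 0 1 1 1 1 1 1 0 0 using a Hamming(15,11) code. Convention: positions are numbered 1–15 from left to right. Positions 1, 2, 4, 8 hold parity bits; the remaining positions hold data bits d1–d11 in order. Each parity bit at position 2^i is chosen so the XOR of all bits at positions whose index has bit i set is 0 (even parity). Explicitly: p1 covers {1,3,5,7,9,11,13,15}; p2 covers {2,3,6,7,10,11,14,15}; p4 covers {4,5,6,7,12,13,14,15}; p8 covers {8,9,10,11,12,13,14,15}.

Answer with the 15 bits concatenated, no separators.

110010111111100

Place data at non-parity positions: p1 p2 0 p4 1 0 1 p8 1 1 1 1 1 0 0
p1 (pos 1,3,5,7,9,11,13,15): XOR of data positions = 0⊕1⊕1⊕1⊕1⊕1⊕0 = 1
p2 (pos 2,3,6,7,10,11,14,15): XOR of data positions = 0⊕0⊕1⊕1⊕1⊕0⊕0 = 1
p4 (pos 4,5,6,7,12,13,14,15): XOR of data positions = 1⊕0⊕1⊕1⊕1⊕0⊕0 = 0
p8 (pos 8,9,10,11,12,13,14,15): XOR of data positions = 1⊕1⊕1⊕1⊕1⊕0⊕0 = 1
Codeword: 110010111111100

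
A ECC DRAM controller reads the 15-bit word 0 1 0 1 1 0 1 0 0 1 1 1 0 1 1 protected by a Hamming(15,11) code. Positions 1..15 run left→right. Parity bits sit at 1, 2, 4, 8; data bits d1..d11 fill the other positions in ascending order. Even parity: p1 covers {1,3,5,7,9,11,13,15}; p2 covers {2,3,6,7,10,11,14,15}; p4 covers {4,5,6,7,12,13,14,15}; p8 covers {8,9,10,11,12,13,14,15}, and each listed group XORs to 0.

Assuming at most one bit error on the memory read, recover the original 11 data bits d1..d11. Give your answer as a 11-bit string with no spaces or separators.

s1 (pos 1,3,5,7,9,11,13,15): 0⊕0⊕1⊕1⊕0⊕1⊕0⊕1 = 0
s2 (pos 2,3,6,7,10,11,14,15): 1⊕0⊕0⊕1⊕1⊕1⊕1⊕1 = 0
s4 (pos 4,5,6,7,12,13,14,15): 1⊕1⊕0⊕1⊕1⊕0⊕1⊕1 = 0
s8 (pos 8,9,10,11,12,13,14,15): 0⊕0⊕1⊕1⊕1⊕0⊕1⊕1 = 1
Syndrome s8…s1 = 1000 → error at position 8.
Flip position 8: 010110100111011 → 010110110111011
Read data bits from positions 3,5,6,7,9,10,11,12,13,14,15: 01010111011

01010111011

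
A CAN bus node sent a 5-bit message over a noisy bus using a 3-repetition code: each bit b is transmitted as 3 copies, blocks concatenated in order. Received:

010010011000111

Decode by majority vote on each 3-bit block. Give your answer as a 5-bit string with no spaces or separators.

Block 1 (010): 1 one → 0
Block 2 (010): 1 one → 0
Block 3 (011): 2 ones → 1
Block 4 (000): 0 ones → 0
Block 5 (111): 3 ones → 1

00101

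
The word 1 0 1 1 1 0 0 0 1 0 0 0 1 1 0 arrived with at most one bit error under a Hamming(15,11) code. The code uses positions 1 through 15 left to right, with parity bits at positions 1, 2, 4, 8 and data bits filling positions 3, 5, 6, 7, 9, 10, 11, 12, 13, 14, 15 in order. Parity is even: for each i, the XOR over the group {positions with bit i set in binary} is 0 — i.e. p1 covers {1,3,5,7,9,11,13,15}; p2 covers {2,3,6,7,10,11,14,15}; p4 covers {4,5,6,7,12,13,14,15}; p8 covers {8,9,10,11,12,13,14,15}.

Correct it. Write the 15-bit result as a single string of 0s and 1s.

101110000000110

s1 (pos 1,3,5,7,9,11,13,15): 1⊕1⊕1⊕0⊕1⊕0⊕1⊕0 = 1
s2 (pos 2,3,6,7,10,11,14,15): 0⊕1⊕0⊕0⊕0⊕0⊕1⊕0 = 0
s4 (pos 4,5,6,7,12,13,14,15): 1⊕1⊕0⊕0⊕0⊕1⊕1⊕0 = 0
s8 (pos 8,9,10,11,12,13,14,15): 0⊕1⊕0⊕0⊕0⊕1⊕1⊕0 = 1
Syndrome s8…s1 = 1001 → error at position 9.
Flip position 9: 101110001000110 → 101110000000110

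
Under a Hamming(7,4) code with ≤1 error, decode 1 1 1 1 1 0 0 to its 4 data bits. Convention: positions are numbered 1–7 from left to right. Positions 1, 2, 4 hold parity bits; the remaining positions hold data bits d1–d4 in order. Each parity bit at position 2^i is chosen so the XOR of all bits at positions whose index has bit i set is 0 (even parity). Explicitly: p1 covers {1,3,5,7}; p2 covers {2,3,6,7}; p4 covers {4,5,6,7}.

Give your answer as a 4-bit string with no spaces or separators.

s1 (pos 1,3,5,7): 1⊕1⊕1⊕0 = 1
s2 (pos 2,3,6,7): 1⊕1⊕0⊕0 = 0
s4 (pos 4,5,6,7): 1⊕1⊕0⊕0 = 0
Syndrome s4…s1 = 001 → error at position 1.
Flip position 1: 1111100 → 0111100
Read data bits from positions 3,5,6,7: 1100

1100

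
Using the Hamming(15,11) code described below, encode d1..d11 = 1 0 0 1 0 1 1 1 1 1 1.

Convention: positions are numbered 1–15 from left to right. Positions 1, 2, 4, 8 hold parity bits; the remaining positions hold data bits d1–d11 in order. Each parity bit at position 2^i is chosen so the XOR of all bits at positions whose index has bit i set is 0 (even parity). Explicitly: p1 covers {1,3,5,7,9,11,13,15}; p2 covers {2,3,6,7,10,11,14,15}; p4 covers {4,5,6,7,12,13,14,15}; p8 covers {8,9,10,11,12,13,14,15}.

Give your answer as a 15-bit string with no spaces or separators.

101100100111111

Place data at non-parity positions: p1 p2 1 p4 0 0 1 p8 0 1 1 1 1 1 1
p1 (pos 1,3,5,7,9,11,13,15): XOR of data positions = 1⊕0⊕1⊕0⊕1⊕1⊕1 = 1
p2 (pos 2,3,6,7,10,11,14,15): XOR of data positions = 1⊕0⊕1⊕1⊕1⊕1⊕1 = 0
p4 (pos 4,5,6,7,12,13,14,15): XOR of data positions = 0⊕0⊕1⊕1⊕1⊕1⊕1 = 1
p8 (pos 8,9,10,11,12,13,14,15): XOR of data positions = 0⊕1⊕1⊕1⊕1⊕1⊕1 = 0
Codeword: 101100100111111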